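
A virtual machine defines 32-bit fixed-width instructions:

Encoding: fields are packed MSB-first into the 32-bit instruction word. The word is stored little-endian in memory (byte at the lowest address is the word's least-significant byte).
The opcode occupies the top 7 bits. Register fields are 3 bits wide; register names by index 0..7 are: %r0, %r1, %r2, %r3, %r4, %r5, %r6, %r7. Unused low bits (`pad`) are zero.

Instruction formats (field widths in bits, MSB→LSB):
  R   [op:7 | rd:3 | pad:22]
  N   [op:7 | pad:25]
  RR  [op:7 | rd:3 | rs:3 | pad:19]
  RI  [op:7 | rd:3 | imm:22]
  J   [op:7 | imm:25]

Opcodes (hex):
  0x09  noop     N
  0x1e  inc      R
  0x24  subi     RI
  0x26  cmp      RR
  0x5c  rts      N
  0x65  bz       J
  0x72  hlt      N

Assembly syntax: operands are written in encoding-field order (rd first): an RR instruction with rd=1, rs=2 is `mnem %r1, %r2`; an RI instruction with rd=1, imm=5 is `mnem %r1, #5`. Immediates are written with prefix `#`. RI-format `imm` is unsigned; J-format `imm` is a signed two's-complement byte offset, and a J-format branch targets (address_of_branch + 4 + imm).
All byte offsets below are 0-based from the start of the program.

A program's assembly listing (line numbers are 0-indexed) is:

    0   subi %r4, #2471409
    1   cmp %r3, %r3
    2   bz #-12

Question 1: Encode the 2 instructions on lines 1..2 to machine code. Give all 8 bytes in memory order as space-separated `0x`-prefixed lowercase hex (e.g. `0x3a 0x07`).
0x00 0x00 0xd8 0x4c 0xf4 0xff 0xff 0xcb

L1: cmp op=0x26:7|rd=3:3|rs=3:3|pad=0:19 ⇒ 0x4cd80000 ⇒ little 00 00 d8 4c
L2: bz op=0x65:7|imm=-12:25 ⇒ 0xcbfffff4 ⇒ little f4 ff ff cb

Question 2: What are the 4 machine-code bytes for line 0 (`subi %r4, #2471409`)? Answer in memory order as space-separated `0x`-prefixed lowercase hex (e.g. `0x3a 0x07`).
line 0 (subi): pack op=0x24:7|rd=4:3|imm=2471409:22 = 0x4925b5f1; little→ f1 b5 25 49

0xf1 0xb5 0x25 0x49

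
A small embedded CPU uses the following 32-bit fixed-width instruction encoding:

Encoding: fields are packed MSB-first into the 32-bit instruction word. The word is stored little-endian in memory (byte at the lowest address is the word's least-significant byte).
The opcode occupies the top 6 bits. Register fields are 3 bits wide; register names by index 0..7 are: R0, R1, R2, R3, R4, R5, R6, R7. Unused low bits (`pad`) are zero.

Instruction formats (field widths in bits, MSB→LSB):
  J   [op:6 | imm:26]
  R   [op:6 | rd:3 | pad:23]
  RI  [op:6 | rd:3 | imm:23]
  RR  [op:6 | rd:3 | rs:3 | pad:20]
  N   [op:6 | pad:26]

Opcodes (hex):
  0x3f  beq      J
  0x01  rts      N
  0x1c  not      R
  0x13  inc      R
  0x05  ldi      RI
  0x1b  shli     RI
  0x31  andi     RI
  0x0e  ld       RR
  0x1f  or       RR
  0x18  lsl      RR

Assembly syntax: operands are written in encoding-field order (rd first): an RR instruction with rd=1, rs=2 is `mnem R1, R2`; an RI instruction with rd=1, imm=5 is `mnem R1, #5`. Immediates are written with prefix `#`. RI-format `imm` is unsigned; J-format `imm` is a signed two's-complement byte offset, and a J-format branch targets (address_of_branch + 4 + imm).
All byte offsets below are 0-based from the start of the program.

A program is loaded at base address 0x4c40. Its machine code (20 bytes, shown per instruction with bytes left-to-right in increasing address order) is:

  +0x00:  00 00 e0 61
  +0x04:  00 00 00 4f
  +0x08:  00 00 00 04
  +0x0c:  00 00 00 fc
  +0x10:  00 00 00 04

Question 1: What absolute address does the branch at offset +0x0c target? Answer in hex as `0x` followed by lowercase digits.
off 0x0c: read 00 00 00 fc as little → 0xfc000000
  op=0xfc000000>>26=0x3f ⇒ beq (J)
  [25:0] imm=0 = #0
  target = base 0x4c40 + off 0x0c + 4 + imm 0 = 0x4c50

0x4c50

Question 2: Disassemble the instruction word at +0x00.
[00] 00 00 e0 61 → 0x61e00000
  opcode bits[31:26]=0x18: lsl/RR
  rd: (w>>23)&0x7=0x3 → R3
  rs: (w>>20)&0x7=0x6 → R6

lsl R3, R6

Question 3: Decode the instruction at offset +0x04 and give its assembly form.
inc R6

@+04  little-endian(00 00 00 4f) = 0x4f000000
  op=0x4f000000>>26=0x13 ⇒ inc (R)
  rd@[25:23]=0x6 ⇒ R6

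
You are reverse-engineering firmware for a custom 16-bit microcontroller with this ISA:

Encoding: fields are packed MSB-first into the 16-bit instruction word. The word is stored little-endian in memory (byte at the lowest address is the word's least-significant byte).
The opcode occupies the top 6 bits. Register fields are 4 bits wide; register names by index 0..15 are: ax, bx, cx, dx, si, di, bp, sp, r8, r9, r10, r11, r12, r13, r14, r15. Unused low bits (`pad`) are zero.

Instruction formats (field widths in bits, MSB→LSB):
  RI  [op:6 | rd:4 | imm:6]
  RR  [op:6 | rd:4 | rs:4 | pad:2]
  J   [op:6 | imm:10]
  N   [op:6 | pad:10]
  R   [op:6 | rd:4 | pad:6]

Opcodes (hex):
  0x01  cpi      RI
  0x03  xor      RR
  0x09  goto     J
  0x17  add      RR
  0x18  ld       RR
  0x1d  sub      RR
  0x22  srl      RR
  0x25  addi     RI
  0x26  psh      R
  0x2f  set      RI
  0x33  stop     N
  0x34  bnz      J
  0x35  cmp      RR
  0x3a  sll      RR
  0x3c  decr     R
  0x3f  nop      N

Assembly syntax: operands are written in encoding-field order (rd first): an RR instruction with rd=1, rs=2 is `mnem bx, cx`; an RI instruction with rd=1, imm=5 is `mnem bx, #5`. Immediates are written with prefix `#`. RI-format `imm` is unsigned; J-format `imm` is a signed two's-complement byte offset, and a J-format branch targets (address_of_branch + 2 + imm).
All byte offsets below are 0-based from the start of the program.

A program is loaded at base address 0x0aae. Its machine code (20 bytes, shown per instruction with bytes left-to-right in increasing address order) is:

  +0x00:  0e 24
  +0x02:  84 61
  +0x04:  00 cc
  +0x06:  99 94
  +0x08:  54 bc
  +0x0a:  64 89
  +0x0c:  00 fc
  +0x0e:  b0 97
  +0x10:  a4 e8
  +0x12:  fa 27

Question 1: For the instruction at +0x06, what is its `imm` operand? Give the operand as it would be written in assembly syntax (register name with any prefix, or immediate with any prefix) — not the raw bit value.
+0x06: 99 94 ⇒ word 0x9499 (little)
  opcode bits[15:10]=0x25: addi/RI
  [9:6] rd=2 = cx
  [5:0] imm=25 = #25

#25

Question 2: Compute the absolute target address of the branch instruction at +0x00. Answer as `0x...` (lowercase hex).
0x0abe

+0x00: 0e 24 ⇒ word 0x240e (little)
  op=0x240e>>10=0x9 ⇒ goto (J)
  [9:0] imm=14 = #14
  target = base 0x0aae + off 0x00 + 2 + imm 14 = 0x0abe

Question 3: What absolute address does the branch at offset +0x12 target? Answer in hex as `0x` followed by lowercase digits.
+0x12: fa 27 ⇒ word 0x27fa (little)
  top 6b → 0x9 → goto [J]
  imm: (w>>0)&0x3ff=0x3fa (s10→-6) → #-6
  target = base 0x0aae + off 0x12 + 2 + imm -6 = 0x0abc

0x0abc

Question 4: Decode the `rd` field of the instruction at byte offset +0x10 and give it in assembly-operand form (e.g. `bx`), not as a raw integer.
cx

+0x10: a4 e8 ⇒ word 0xe8a4 (little)
  op=0xe8a4>>10=0x3a ⇒ sll (RR)
  [9:6] rd=2 = cx
  [5:2] rs=9 = r9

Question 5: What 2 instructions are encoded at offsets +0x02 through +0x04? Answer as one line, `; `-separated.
@+02  little-endian(84 61) = 0x6184
  opcode bits[15:10]=0x18: ld/RR
  rd: (w>>6)&0xf=0x6 → bp
  rs: (w>>2)&0xf=0x1 → bx
@+04  little-endian(00 cc) = 0xcc00
  opcode bits[15:10]=0x33: stop/N

ld bp, bx; stop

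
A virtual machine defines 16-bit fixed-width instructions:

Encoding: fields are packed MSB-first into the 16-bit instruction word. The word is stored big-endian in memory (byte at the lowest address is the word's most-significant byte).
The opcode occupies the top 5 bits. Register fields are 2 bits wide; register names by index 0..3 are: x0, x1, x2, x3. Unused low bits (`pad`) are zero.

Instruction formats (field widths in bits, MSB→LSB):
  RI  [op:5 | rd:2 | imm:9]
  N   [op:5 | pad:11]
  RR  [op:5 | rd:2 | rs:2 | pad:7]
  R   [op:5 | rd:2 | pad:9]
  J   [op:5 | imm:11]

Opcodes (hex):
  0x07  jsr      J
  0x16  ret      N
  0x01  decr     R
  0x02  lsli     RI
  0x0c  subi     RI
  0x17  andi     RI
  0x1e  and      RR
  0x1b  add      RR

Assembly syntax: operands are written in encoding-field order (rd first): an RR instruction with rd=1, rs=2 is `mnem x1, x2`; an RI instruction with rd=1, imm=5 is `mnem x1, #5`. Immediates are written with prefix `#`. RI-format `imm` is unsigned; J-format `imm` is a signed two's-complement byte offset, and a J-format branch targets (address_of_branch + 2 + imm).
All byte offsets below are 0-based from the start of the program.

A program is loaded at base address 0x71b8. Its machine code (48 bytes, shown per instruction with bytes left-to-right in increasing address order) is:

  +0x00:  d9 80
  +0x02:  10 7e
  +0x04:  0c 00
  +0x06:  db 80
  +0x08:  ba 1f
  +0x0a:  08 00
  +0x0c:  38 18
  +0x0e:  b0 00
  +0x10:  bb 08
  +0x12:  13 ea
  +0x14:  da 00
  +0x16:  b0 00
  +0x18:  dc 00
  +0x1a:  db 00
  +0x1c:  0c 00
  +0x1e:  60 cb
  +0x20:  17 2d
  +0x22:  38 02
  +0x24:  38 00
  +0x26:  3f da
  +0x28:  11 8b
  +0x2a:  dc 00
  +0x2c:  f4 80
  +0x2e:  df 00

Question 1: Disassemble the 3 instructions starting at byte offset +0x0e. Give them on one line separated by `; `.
ret; andi x1, #264; lsli x1, #490

@+0e  big-endian(b0 00) = 0xb000
  top 5b → 0x16 → ret [N]
@+10  big-endian(bb 08) = 0xbb08
  top 5b → 0x17 → andi [RI]
  rd@[10:9]=0x1 ⇒ x1
  imm@[8:0]=0x108 ⇒ #264
@+12  big-endian(13 ea) = 0x13ea
  top 5b → 0x2 → lsli [RI]
  rd@[10:9]=0x1 ⇒ x1
  imm@[8:0]=0x1ea ⇒ #490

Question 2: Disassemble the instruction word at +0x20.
[20] 17 2d → 0x172d
  opcode bits[15:11]=0x2: lsli/RI
  rd@[10:9]=0x3 ⇒ x3
  imm@[8:0]=0x12d ⇒ #301

lsli x3, #301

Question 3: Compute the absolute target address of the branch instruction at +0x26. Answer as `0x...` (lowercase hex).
0x71ba

@+26  big-endian(3f da) = 0x3fda
  op=0x3fda>>11=0x7 ⇒ jsr (J)
  [10:0] imm=2010 (s11→-38) = #-38
  target = base 0x71b8 + off 0x26 + 2 + imm -38 = 0x71ba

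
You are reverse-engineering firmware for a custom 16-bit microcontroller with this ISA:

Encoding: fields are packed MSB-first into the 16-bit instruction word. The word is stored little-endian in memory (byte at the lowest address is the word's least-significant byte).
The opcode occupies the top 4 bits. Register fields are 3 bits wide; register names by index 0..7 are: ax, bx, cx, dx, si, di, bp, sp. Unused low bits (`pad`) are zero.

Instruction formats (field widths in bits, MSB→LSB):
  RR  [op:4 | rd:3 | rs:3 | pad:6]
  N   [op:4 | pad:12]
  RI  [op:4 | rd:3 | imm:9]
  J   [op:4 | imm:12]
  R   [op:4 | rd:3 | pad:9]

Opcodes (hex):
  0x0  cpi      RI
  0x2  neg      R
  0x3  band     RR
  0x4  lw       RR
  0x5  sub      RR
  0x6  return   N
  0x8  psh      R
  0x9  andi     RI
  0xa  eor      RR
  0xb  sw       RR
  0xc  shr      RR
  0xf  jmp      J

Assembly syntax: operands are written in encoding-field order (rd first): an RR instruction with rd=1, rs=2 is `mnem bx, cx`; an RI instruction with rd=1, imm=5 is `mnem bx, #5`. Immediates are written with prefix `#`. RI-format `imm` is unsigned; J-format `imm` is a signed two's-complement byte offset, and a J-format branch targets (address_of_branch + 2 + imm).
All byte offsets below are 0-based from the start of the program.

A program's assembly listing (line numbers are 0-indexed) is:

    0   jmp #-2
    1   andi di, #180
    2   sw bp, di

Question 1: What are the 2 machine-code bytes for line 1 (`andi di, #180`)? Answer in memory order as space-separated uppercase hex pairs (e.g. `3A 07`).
L1: andi op=0x9:4|rd=5:3|imm=180:9 ⇒ 0x9ab4 ⇒ little b4 9a

B4 9A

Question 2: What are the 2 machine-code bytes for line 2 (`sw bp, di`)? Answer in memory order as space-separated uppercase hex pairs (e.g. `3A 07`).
2. sw fields op=0xb:4|rd=6:3|rs=5:3|pad=0:6 → word bd40h → 40 bd

40 BD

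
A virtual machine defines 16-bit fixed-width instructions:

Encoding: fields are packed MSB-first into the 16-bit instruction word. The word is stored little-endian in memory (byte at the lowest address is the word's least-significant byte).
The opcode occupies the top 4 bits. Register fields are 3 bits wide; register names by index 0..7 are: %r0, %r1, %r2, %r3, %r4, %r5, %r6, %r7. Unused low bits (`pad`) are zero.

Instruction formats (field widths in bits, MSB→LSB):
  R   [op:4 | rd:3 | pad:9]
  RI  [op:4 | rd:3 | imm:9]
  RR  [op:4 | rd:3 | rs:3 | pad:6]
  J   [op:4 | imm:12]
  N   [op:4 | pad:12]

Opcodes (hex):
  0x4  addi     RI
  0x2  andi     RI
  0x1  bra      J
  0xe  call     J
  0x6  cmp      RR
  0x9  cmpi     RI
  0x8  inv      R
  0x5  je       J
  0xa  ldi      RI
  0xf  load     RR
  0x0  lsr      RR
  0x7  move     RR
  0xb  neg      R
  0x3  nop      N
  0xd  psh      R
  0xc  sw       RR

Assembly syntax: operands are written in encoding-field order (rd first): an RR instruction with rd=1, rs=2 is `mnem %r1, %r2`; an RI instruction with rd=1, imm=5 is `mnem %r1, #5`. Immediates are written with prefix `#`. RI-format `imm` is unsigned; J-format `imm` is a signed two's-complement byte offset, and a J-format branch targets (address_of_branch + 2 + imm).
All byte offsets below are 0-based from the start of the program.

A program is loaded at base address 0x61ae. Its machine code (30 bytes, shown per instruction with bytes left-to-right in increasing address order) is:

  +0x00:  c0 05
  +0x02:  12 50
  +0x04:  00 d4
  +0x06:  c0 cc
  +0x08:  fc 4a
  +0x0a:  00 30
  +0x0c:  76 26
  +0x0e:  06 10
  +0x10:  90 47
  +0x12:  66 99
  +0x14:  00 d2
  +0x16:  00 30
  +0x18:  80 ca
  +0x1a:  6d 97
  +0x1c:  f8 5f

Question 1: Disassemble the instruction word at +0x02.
je #18

@+02  little-endian(12 50) = 0x5012
  op=0x5012>>12=0x5 ⇒ je (J)
  [11:0] imm=18 = #18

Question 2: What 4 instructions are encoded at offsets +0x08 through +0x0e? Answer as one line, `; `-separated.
addi %r5, #252; nop; andi %r3, #118; bra #6

@+08  little-endian(fc 4a) = 0x4afc
  opcode bits[15:12]=0x4: addi/RI
  rd@[11:9]=0x5 ⇒ %r5
  imm@[8:0]=0xfc ⇒ #252
@+0a  little-endian(00 30) = 0x3000
  opcode bits[15:12]=0x3: nop/N
@+0c  little-endian(76 26) = 0x2676
  opcode bits[15:12]=0x2: andi/RI
  rd@[11:9]=0x3 ⇒ %r3
  imm@[8:0]=0x76 ⇒ #118
@+0e  little-endian(06 10) = 0x1006
  opcode bits[15:12]=0x1: bra/J
  imm@[11:0]=0x6 ⇒ #6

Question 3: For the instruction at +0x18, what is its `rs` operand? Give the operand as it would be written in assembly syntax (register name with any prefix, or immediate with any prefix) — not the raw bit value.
%r2

+0x18: 80 ca ⇒ word 0xca80 (little)
  top 4b → 0xc → sw [RR]
  [11:9] rd=5 = %r5
  [8:6] rs=2 = %r2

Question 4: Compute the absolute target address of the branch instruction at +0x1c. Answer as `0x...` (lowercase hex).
0x61c4

off 0x1c: read f8 5f as little → 0x5ff8
  opcode bits[15:12]=0x5: je/J
  imm: (w>>0)&0xfff=0xff8 (s12→-8) → #-8
  target = base 0x61ae + off 0x1c + 2 + imm -8 = 0x61c4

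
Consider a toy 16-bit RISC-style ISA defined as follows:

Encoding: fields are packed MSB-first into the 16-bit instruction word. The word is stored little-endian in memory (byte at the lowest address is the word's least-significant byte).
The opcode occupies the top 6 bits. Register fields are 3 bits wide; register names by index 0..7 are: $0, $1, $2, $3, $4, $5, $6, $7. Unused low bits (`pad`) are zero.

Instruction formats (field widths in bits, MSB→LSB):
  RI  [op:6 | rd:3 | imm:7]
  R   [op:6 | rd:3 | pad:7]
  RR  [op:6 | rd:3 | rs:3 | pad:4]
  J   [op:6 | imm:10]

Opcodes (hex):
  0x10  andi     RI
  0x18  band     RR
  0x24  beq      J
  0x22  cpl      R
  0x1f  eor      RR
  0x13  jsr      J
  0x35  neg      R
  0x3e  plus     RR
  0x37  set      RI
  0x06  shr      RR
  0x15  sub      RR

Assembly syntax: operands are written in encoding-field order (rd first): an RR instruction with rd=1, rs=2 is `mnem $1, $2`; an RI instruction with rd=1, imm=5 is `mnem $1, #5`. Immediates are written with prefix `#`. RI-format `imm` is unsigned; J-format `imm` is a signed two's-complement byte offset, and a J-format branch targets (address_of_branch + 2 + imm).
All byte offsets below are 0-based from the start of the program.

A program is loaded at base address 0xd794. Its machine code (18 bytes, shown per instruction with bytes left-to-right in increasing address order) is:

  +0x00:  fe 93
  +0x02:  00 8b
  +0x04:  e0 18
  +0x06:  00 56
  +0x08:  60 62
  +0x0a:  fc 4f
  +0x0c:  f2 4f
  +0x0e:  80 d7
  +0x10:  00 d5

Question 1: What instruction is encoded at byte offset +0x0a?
[0a] fc 4f → 0x4ffc
  op=0x4ffc>>10=0x13 ⇒ jsr (J)
  imm: (w>>0)&0x3ff=0x3fc (s10→-4) → #-4

jsr #-4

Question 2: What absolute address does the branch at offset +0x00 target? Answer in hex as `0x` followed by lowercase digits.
0xd794

[00] fe 93 → 0x93fe
  top 6b → 0x24 → beq [J]
  imm@[9:0]=0x3fe (s10→-2) ⇒ #-2
  target = base 0xd794 + off 0x00 + 2 + imm -2 = 0xd794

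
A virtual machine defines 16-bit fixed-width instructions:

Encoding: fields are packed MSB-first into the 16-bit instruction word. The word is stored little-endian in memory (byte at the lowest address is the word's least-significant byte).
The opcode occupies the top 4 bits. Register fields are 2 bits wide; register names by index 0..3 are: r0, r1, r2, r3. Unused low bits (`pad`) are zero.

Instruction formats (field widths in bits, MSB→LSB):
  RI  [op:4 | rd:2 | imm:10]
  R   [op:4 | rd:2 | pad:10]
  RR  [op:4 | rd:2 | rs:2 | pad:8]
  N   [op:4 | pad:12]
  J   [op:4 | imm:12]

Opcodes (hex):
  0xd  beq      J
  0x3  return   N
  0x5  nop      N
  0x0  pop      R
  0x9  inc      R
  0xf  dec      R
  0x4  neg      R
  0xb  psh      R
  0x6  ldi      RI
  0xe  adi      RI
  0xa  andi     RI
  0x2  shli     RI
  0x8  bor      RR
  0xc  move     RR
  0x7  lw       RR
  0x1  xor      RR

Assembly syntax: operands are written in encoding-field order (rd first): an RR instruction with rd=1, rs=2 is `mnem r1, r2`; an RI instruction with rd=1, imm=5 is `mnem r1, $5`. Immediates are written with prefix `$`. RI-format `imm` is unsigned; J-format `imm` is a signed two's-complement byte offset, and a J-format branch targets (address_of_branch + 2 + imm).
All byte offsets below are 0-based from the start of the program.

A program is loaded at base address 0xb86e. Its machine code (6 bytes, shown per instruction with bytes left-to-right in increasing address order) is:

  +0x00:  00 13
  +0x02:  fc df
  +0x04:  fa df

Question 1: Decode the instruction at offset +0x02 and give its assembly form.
beq $-4

+0x02: fc df ⇒ word 0xdffc (little)
  opcode bits[15:12]=0xd: beq/J
  imm@[11:0]=0xffc (s12→-4) ⇒ $-4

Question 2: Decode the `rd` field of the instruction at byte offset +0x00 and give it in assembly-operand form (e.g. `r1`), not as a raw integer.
@+00  little-endian(00 13) = 0x1300
  op=0x1300>>12=0x1 ⇒ xor (RR)
  rd@[11:10]=0x0 ⇒ r0
  rs@[9:8]=0x3 ⇒ r3

r0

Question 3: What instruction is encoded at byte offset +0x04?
beq $-6

off 0x04: read fa df as little → 0xdffa
  op=0xdffa>>12=0xd ⇒ beq (J)
  [11:0] imm=4090 (s12→-6) = $-6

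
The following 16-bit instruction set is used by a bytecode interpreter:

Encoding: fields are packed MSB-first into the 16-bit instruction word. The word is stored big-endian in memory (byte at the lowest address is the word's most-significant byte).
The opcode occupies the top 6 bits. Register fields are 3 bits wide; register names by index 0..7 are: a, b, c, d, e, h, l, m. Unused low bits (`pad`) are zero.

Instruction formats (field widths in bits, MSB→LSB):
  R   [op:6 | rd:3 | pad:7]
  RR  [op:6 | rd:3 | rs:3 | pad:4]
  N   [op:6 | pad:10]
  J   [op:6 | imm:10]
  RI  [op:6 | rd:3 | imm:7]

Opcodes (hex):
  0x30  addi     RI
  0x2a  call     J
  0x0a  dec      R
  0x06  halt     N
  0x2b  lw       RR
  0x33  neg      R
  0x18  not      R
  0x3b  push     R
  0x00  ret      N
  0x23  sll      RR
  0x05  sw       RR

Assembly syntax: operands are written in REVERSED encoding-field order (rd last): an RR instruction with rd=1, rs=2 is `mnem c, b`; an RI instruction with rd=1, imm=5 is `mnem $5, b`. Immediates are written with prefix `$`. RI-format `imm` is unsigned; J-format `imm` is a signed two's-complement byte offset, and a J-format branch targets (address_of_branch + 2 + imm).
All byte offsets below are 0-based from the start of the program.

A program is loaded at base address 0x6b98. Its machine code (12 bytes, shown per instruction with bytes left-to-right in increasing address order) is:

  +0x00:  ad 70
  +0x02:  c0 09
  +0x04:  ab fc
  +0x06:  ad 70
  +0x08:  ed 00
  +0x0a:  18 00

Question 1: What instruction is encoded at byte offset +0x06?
lw m, c

[06] ad 70 → 0xad70
  top 6b → 0x2b → lw [RR]
  rd@[9:7]=0x2 ⇒ c
  rs@[6:4]=0x7 ⇒ m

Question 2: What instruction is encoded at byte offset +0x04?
call $-4

+0x04: ab fc ⇒ word 0xabfc (big)
  op=0xabfc>>10=0x2a ⇒ call (J)
  imm@[9:0]=0x3fc (s10→-4) ⇒ $-4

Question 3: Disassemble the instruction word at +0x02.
addi $9, a

+0x02: c0 09 ⇒ word 0xc009 (big)
  opcode bits[15:10]=0x30: addi/RI
  [9:7] rd=0 = a
  [6:0] imm=9 = $9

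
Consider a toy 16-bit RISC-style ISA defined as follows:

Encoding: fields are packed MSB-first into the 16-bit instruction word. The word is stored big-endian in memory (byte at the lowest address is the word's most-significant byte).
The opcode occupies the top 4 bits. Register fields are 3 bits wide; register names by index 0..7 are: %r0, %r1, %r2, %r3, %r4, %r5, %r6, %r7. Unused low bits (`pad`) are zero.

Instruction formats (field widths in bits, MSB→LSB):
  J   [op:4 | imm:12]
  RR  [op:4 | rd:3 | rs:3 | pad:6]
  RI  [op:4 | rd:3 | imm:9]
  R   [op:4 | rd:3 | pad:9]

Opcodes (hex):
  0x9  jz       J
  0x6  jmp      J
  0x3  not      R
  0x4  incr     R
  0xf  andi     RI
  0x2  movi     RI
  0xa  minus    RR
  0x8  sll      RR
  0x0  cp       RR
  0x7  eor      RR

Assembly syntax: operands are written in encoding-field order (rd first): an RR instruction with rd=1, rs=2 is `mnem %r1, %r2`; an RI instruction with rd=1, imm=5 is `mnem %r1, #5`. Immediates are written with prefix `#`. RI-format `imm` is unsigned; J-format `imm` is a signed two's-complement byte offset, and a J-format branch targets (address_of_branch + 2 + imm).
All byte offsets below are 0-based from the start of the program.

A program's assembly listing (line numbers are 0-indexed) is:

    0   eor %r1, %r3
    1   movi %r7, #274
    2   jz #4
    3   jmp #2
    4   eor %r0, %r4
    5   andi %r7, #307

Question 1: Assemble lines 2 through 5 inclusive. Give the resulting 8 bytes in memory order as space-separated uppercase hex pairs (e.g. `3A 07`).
L2: jz op=0x9:4|imm=4:12 ⇒ 0x9004 ⇒ big 90 04
L3: jmp op=0x6:4|imm=2:12 ⇒ 0x6002 ⇒ big 60 02
L4: eor op=0x7:4|rd=0:3|rs=4:3|pad=0:6 ⇒ 0x7100 ⇒ big 71 00
L5: andi op=0xf:4|rd=7:3|imm=307:9 ⇒ 0xff33 ⇒ big ff 33

90 04 60 02 71 00 FF 33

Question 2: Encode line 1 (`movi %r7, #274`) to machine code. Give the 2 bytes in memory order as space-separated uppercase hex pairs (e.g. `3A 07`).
2F 12

L1: movi op=0x2:4|rd=7:3|imm=274:9 ⇒ 0x2f12 ⇒ big 2f 12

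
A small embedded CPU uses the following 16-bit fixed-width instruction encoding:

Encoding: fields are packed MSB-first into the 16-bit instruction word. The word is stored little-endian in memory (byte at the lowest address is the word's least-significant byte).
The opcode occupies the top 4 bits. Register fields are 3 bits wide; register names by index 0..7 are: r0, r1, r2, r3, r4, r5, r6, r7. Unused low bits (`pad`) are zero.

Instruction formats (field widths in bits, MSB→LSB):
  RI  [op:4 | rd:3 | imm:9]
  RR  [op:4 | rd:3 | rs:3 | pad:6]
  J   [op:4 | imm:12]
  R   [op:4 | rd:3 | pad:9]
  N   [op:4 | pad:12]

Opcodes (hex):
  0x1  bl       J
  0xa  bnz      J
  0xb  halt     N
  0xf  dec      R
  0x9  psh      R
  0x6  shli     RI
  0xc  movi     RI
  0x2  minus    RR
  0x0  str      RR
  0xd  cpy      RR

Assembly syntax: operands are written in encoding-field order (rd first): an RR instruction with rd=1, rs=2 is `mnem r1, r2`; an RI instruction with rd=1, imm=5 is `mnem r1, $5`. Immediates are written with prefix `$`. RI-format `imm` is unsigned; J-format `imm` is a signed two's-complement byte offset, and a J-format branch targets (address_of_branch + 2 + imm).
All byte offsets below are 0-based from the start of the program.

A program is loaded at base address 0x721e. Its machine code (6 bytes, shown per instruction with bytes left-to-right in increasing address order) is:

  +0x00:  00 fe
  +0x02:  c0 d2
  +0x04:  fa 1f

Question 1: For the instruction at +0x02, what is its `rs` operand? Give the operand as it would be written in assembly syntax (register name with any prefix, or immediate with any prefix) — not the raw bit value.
r3

@+02  little-endian(c0 d2) = 0xd2c0
  top 4b → 0xd → cpy [RR]
  [11:9] rd=1 = r1
  [8:6] rs=3 = r3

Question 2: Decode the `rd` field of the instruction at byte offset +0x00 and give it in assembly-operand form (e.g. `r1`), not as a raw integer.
r7

[00] 00 fe → 0xfe00
  top 4b → 0xf → dec [R]
  [11:9] rd=7 = r7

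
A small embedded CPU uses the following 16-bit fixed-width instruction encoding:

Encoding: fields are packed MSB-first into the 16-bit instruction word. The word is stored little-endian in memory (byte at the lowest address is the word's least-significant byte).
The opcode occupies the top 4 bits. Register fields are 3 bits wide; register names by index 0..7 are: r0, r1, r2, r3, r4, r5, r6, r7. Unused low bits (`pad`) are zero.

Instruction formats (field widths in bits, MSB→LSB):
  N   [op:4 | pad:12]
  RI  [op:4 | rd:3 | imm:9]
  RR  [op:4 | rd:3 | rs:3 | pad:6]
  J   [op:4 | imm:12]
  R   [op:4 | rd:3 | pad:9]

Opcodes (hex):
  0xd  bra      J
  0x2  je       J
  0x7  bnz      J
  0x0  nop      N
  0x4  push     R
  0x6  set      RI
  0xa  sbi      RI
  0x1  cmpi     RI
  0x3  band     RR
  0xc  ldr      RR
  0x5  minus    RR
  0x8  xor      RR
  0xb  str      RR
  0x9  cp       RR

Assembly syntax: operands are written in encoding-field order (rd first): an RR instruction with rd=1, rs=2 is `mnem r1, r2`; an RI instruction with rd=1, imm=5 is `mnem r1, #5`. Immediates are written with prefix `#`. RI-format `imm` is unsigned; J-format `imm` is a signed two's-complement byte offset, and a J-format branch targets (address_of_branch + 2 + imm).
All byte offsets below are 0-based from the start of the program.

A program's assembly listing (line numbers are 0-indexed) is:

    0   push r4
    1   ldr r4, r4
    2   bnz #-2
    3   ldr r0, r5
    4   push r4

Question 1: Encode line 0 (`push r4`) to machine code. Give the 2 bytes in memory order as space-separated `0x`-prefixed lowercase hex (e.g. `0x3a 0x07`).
line 0 (push): pack op=0x4:4|rd=4:3|pad=0:9 = 0x4800; little→ 00 48

0x00 0x48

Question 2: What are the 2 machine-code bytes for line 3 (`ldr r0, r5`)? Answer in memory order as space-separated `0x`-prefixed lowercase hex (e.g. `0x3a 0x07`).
3. ldr fields op=0xc:4|rd=0:3|rs=5:3|pad=0:6 → word c140h → 40 c1

0x40 0xc1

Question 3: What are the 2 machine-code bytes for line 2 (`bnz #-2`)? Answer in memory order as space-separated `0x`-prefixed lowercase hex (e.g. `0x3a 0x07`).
line 2 (bnz): pack op=0x7:4|imm=-2:12 = 0x7ffe; little→ fe 7f

0xfe 0x7f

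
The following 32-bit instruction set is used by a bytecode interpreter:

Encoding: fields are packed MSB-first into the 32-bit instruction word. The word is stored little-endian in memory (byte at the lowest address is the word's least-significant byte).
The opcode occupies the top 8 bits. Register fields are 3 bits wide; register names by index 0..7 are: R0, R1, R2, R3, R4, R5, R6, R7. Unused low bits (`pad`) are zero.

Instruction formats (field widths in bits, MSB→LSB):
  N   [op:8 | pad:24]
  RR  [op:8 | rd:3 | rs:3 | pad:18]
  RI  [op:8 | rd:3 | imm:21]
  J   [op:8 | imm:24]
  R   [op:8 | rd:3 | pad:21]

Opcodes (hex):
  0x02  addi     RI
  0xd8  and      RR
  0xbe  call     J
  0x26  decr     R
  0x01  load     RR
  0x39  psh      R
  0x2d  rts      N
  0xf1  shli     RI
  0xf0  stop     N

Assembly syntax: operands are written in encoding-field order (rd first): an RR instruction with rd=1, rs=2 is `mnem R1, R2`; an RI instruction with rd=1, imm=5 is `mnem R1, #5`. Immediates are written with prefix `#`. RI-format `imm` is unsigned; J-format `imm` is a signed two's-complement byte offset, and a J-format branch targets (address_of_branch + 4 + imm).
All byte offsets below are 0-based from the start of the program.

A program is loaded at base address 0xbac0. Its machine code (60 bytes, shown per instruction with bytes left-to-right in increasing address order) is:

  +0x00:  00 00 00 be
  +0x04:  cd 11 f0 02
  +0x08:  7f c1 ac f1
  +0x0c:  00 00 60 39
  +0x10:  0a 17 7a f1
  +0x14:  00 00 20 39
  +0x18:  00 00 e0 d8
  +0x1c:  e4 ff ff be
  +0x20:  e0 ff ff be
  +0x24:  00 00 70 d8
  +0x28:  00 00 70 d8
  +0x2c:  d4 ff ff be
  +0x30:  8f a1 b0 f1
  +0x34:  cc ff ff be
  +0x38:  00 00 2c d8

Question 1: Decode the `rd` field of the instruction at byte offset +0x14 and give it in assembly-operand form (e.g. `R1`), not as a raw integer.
+0x14: 00 00 20 39 ⇒ word 0x39200000 (little)
  opcode bits[31:24]=0x39: psh/R
  [23:21] rd=1 = R1

R1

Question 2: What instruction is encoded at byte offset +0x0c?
off 0x0c: read 00 00 60 39 as little → 0x39600000
  opcode bits[31:24]=0x39: psh/R
  [23:21] rd=3 = R3

psh R3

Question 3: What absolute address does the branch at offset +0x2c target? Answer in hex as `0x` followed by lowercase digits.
0xbac4

off 0x2c: read d4 ff ff be as little → 0xbeffffd4
  top 8b → 0xbe → call [J]
  [23:0] imm=16777172 (s24→-44) = #-44
  target = base 0xbac0 + off 0x2c + 4 + imm -44 = 0xbac4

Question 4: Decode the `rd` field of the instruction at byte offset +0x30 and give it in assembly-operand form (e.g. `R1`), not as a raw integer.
off 0x30: read 8f a1 b0 f1 as little → 0xf1b0a18f
  op=0xf1b0a18f>>24=0xf1 ⇒ shli (RI)
  rd@[23:21]=0x5 ⇒ R5
  imm@[20:0]=0x10a18f ⇒ #1089935

R5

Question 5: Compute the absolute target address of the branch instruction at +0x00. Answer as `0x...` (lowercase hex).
0xbac4

+0x00: 00 00 00 be ⇒ word 0xbe000000 (little)
  top 8b → 0xbe → call [J]
  imm@[23:0]=0x0 ⇒ #0
  target = base 0xbac0 + off 0x00 + 4 + imm 0 = 0xbac4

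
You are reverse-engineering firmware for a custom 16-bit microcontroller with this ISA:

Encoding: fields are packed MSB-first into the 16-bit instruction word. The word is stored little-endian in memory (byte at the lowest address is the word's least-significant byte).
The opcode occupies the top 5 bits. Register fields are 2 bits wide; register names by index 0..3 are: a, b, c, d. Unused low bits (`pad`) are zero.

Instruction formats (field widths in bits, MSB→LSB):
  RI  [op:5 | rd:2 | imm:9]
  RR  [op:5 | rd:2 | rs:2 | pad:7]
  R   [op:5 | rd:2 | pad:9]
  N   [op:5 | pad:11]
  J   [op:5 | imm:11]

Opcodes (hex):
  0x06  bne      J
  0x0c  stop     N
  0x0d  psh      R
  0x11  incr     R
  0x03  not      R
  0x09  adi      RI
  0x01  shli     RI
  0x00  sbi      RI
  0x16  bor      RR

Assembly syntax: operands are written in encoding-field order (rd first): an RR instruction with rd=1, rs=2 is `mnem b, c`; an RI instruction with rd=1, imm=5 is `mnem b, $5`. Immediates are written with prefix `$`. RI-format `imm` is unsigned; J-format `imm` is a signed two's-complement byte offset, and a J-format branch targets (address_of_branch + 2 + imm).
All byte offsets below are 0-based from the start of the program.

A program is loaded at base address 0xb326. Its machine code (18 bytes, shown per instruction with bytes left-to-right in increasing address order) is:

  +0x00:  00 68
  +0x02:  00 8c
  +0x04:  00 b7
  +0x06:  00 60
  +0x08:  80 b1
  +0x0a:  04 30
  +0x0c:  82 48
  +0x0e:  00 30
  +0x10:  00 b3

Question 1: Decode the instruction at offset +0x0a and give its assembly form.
off 0x0a: read 04 30 as little → 0x3004
  opcode bits[15:11]=0x6: bne/J
  imm: (w>>0)&0x7ff=0x4 → $4

bne $4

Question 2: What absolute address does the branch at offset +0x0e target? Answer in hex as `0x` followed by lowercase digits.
off 0x0e: read 00 30 as little → 0x3000
  top 5b → 0x6 → bne [J]
  imm@[10:0]=0x0 ⇒ $0
  target = base 0xb326 + off 0x0e + 2 + imm 0 = 0xb336

0xb336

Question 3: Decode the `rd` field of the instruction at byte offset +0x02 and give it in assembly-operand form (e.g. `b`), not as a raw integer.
c

@+02  little-endian(00 8c) = 0x8c00
  top 5b → 0x11 → incr [R]
  rd: (w>>9)&0x3=0x2 → c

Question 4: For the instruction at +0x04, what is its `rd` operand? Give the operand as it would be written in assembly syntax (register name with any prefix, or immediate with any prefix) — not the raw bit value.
+0x04: 00 b7 ⇒ word 0xb700 (little)
  top 5b → 0x16 → bor [RR]
  rd: (w>>9)&0x3=0x3 → d
  rs: (w>>7)&0x3=0x2 → c

d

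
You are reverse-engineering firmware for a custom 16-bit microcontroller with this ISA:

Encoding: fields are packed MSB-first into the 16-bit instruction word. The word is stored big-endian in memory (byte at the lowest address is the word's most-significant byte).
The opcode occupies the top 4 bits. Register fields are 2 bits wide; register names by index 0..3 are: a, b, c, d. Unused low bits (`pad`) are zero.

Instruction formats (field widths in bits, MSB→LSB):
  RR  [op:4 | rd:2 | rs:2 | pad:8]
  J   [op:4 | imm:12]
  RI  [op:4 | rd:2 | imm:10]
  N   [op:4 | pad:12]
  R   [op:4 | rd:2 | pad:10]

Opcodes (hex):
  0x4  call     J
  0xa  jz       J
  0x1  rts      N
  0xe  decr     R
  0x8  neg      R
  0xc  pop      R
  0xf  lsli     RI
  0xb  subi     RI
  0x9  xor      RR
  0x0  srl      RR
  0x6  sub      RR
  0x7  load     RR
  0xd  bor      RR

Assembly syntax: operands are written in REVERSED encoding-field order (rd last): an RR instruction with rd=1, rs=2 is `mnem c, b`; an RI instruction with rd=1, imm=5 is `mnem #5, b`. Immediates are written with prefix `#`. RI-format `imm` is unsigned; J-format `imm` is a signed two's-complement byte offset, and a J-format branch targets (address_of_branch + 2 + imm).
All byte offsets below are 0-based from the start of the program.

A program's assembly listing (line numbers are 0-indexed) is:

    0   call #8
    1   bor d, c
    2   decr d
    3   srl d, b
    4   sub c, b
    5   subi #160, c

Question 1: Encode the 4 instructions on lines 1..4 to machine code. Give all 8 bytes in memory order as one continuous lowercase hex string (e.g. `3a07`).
db00ec0007006600

L1: bor op=0xd:4|rd=2:2|rs=3:2|pad=0:8 ⇒ 0xdb00 ⇒ big db 00
L2: decr op=0xe:4|rd=3:2|pad=0:10 ⇒ 0xec00 ⇒ big ec 00
L3: srl op=0x0:4|rd=1:2|rs=3:2|pad=0:8 ⇒ 0x0700 ⇒ big 07 00
L4: sub op=0x6:4|rd=1:2|rs=2:2|pad=0:8 ⇒ 0x6600 ⇒ big 66 00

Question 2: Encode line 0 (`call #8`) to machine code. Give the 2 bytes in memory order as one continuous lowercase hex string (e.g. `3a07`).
4008

0. call fields op=0x4:4|imm=8:12 → word 4008h → 40 08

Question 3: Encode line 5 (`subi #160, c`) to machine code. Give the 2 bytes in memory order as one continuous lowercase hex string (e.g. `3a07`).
b8a0

line 5 (subi): pack op=0xb:4|rd=2:2|imm=160:10 = 0xb8a0; big→ b8 a0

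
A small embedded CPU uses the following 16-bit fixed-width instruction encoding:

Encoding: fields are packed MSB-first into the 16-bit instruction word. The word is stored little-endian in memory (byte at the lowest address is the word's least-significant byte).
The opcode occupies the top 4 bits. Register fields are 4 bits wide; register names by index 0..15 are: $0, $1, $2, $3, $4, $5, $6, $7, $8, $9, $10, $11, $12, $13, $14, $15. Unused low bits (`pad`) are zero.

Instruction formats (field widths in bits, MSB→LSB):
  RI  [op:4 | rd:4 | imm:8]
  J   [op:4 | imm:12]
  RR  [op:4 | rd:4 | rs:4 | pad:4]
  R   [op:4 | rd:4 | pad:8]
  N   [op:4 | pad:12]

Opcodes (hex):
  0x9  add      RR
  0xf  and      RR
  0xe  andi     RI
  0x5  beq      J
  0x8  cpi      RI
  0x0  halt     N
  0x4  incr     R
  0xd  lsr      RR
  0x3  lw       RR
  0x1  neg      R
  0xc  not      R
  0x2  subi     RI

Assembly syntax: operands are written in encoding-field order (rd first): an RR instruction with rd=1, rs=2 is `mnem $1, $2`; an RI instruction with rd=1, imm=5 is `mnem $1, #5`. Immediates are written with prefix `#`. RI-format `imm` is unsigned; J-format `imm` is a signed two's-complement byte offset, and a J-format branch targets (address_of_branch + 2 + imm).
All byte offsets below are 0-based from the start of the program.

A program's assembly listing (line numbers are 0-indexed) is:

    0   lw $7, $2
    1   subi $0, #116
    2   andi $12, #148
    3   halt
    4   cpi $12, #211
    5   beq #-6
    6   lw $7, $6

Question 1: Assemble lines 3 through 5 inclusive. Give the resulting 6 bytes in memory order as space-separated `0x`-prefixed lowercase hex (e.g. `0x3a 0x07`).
0x00 0x00 0xd3 0x8c 0xfa 0x5f

line 3 (halt): pack op=0x0:4|pad=0:12 = 0x0000; little→ 00 00
line 4 (cpi): pack op=0x8:4|rd=12:4|imm=211:8 = 0x8cd3; little→ d3 8c
line 5 (beq): pack op=0x5:4|imm=-6:12 = 0x5ffa; little→ fa 5f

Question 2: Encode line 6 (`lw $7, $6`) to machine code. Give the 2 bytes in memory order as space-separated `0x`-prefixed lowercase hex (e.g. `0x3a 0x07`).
line 6 (lw): pack op=0x3:4|rd=7:4|rs=6:4|pad=0:4 = 0x3760; little→ 60 37

0x60 0x37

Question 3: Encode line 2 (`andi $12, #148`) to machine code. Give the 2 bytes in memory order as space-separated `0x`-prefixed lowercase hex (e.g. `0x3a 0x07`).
L2: andi op=0xe:4|rd=12:4|imm=148:8 ⇒ 0xec94 ⇒ little 94 ec

0x94 0xec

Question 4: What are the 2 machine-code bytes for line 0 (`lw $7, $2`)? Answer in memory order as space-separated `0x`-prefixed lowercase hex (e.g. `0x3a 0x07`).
0x20 0x37

L0: lw op=0x3:4|rd=7:4|rs=2:4|pad=0:4 ⇒ 0x3720 ⇒ little 20 37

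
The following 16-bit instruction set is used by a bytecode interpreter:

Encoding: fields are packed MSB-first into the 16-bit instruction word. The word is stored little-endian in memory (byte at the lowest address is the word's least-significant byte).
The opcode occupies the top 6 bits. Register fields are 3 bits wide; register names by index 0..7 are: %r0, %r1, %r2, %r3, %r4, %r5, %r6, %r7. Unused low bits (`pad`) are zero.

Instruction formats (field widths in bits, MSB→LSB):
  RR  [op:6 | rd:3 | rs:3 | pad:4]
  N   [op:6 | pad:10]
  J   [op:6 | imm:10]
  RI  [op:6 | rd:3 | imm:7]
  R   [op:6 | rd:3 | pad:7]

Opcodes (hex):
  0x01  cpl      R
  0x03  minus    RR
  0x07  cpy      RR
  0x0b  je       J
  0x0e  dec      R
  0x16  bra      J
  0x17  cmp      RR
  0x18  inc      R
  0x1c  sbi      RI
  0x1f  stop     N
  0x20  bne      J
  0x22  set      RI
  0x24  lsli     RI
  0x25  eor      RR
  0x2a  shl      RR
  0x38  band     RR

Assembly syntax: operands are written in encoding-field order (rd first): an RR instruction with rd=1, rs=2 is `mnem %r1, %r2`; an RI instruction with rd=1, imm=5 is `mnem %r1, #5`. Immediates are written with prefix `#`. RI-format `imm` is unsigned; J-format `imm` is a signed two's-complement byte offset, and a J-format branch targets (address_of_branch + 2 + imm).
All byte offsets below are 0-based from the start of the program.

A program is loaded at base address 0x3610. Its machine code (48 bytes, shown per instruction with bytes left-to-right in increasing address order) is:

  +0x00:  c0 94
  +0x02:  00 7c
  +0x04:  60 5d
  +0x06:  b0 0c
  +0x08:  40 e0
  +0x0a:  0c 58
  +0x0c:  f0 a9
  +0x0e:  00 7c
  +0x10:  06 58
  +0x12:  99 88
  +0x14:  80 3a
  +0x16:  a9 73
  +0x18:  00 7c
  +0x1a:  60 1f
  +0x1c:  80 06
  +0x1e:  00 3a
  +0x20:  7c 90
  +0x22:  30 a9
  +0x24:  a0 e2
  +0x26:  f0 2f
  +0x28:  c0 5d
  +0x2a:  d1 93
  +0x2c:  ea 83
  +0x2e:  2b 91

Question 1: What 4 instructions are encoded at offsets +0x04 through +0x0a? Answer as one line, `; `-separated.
cmp %r2, %r6; minus %r1, %r3; band %r0, %r4; bra #12

+0x04: 60 5d ⇒ word 0x5d60 (little)
  opcode bits[15:10]=0x17: cmp/RR
  [9:7] rd=2 = %r2
  [6:4] rs=6 = %r6
+0x06: b0 0c ⇒ word 0x0cb0 (little)
  opcode bits[15:10]=0x3: minus/RR
  [9:7] rd=1 = %r1
  [6:4] rs=3 = %r3
+0x08: 40 e0 ⇒ word 0xe040 (little)
  opcode bits[15:10]=0x38: band/RR
  [9:7] rd=0 = %r0
  [6:4] rs=4 = %r4
+0x0a: 0c 58 ⇒ word 0x580c (little)
  opcode bits[15:10]=0x16: bra/J
  [9:0] imm=12 = #12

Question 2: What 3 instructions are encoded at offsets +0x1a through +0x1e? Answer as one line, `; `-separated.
off 0x1a: read 60 1f as little → 0x1f60
  opcode bits[15:10]=0x7: cpy/RR
  rd@[9:7]=0x6 ⇒ %r6
  rs@[6:4]=0x6 ⇒ %r6
off 0x1c: read 80 06 as little → 0x0680
  opcode bits[15:10]=0x1: cpl/R
  rd@[9:7]=0x5 ⇒ %r5
off 0x1e: read 00 3a as little → 0x3a00
  opcode bits[15:10]=0xe: dec/R
  rd@[9:7]=0x4 ⇒ %r4

cpy %r6, %r6; cpl %r5; dec %r4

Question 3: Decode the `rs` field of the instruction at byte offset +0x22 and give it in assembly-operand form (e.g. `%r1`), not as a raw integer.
[22] 30 a9 → 0xa930
  opcode bits[15:10]=0x2a: shl/RR
  rd@[9:7]=0x2 ⇒ %r2
  rs@[6:4]=0x3 ⇒ %r3

%r3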